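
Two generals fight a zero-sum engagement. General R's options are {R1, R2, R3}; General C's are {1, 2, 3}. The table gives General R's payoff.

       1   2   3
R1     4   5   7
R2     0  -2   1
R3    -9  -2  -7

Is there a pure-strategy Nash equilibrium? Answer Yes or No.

Row minima: R1 → 4, R2 → -2, R3 → -9; maximin = 4.
Column maxima: 1 → 4, 2 → 5, 3 → 7; minimax = 4.
maximin = minimax = 4, so a saddle point exists.

Yes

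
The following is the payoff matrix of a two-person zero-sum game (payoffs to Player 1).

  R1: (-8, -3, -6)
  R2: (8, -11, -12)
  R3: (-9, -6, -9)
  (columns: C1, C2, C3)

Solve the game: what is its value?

Row minima: R1 → -8, R2 → -12, R3 → -9; maximin = -8.
Column maxima: C1 → 8, C2 → -3, C3 → -6; minimax = -6.
-8 ≠ -6, so there is no saddle point; optimal play is mixed.
R3 is strictly dominated by R1, so Player 1 never plays it.
C2 is strictly dominated by C3 (it gives Player 1 strictly more in every row), so Player 2 never plays it.
On the remaining 2×2 (R1, R2 vs C1, C3):
Let Player 1 play R1 with probability p. Expected payoff against C1: (-8)p + 8(1−p) = −16p + 8; against C3: (-6)p + (-12)(1−p) = 6p − 12.
Setting these equal: −16p + 8 = 6p − 12 ⇒ −22p = -20 ⇒ p = 10/11, and the value is (-16)·(10/11) + 8 = -72/11.
For Player 2: with q = P(C1), equating R1's and R2's payoffs gives −2q − 6 = 20q − 12 ⇒ q = 3/11.

-72/11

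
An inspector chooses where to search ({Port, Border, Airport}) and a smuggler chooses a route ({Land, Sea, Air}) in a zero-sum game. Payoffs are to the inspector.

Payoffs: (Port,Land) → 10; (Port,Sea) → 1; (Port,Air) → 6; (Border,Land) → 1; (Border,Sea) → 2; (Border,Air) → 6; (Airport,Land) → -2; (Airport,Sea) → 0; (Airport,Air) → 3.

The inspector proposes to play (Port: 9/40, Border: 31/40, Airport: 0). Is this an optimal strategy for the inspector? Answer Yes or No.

Against Land this mix gives (9/40)·10 + (31/40)·1 = 121/40.
Against Sea this mix gives (9/40)·1 + (31/40)·2 = 71/40.
Against Air this mix gives (9/40)·6 + (31/40)·6 = 6.
The smuggler will play Sea, holding the inspector to 71/40. Shifting weight toward the row that does better against Sea would raise this floor (the equalizing mix achieves 19/10 against both Sea and Land), so the proposed strategy is not optimal.

No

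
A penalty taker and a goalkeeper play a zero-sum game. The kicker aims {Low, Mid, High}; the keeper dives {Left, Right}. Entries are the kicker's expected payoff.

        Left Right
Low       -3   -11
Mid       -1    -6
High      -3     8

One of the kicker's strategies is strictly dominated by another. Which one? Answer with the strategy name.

Low

Mid gives a strictly higher payoff than Low against every column: -1 > -3, -6 > -11.
So Low is strictly dominated and the kicker never plays it.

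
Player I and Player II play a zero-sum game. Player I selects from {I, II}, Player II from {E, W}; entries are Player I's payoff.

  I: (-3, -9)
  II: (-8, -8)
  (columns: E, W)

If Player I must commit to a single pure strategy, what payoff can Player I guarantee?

-8

Row minima: I → -9, II → -8.
The best of these is -8.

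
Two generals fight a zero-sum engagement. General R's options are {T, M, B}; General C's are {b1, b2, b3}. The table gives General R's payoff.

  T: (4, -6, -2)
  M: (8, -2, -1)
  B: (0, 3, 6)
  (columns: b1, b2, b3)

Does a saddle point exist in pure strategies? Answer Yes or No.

Row minima: T → -6, M → -2, B → 0; maximin = 0.
Column maxima: b1 → 8, b2 → 3, b3 → 6; minimax = 3.
0 ≠ 3, so no pure-strategy equilibrium exists.

No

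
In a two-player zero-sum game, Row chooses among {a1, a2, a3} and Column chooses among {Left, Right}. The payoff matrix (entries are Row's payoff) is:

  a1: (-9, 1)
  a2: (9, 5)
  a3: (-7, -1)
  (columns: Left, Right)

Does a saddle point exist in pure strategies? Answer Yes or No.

Row minima: a1 → -9, a2 → 5, a3 → -7; maximin = 5.
Column maxima: Left → 9, Right → 5; minimax = 5.
maximin = minimax = 5, so a saddle point exists.

Yes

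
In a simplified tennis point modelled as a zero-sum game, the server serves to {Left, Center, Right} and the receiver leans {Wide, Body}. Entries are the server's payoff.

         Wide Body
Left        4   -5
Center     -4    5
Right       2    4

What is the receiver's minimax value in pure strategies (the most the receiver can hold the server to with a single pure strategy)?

Column maxima: Wide → 4, Body → 5.
The smallest of these is 4.

4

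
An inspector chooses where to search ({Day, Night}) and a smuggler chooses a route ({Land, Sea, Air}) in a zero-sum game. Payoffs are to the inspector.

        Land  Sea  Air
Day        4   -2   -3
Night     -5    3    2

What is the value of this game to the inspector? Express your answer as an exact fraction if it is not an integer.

Row minima: Day → -3, Night → -5; maximin = -3.
Column maxima: Land → 4, Sea → 3, Air → 2; minimax = 2.
-3 ≠ 2, so there is no saddle point; optimal play is mixed.
Sea is strictly dominated by Air (it gives the inspector strictly more in every row), so the smuggler never plays it.
On the remaining 2×2 (Day, Night vs Land, Air):
Let the inspector play Day with probability p. Expected payoff against Land: 4p + (-5)(1−p) = 9p − 5; against Air: (-3)p + 2(1−p) = −5p + 2.
Setting these equal: 9p − 5 = −5p + 2 ⇒ 14p = 7 ⇒ p = 1/2, and the value is (9)·(1/2) − 5 = -1/2.
For the smuggler: with q = P(Land), equating Day's and Night's payoffs gives 7q − 3 = −7q + 2 ⇒ q = 5/14.

-1/2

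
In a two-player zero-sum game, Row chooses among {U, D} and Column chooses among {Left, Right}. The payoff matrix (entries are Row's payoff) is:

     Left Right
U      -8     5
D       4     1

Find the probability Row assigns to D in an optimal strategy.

Row minima: U → -8, D → 1; maximin = 1.
Column maxima: Left → 4, Right → 5; minimax = 4.
1 ≠ 4, so there is no saddle point; optimal play is mixed.
Let Row play U with probability p. Expected payoff against Left: (-8)p + 4(1−p) = −12p + 4; against Right: 5p + 1(1−p) = 4p + 1.
Setting these equal: −12p + 4 = 4p + 1 ⇒ −16p = -3 ⇒ p = 3/16, and the value is (-12)·(3/16) + 4 = 7/4.
For Column: with q = P(Left), equating U's and D's payoffs gives −13q + 5 = 3q + 1 ⇒ q = 1/4.

13/16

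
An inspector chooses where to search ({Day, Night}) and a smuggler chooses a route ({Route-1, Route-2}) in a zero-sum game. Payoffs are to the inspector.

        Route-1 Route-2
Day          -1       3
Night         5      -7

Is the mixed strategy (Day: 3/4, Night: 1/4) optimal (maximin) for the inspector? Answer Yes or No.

Yes

Against Route-1 this mix gives (3/4)·(-1) + (1/4)·5 = 1/2.
Against Route-2 this mix gives (3/4)·3 + (1/4)·(-7) = 1/2.
All of the smuggler's active replies (Route-1, Route-2) yield 1/2, and no column does worse for the inspector. The mix makes the smuggler indifferent and guarantees 1/2, so it is optimal.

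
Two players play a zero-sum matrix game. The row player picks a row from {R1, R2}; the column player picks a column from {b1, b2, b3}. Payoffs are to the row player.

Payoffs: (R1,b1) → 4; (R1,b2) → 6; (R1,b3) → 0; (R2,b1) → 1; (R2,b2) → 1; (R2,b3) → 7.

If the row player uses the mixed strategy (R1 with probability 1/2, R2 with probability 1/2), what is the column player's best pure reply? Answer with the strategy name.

If the column player plays b1, the row player's expected payoff is (1/2)·4 + (1/2)·1 = 5/2.
If the column player plays b2, the row player's expected payoff is (1/2)·6 + (1/2)·1 = 7/2.
If the column player plays b3, the row player's expected payoff is (1/2)·0 + (1/2)·7 = 7/2.
The column player minimizes the row player's payoff; the smallest is 5/2, so the best response is b1.

b1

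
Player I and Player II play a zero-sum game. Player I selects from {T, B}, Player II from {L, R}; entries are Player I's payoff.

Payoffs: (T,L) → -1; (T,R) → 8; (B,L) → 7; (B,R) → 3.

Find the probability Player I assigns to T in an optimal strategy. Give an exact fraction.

4/13

Row minima: T → -1, B → 3; maximin = 3.
Column maxima: L → 7, R → 8; minimax = 7.
3 ≠ 7, so there is no saddle point; optimal play is mixed.
Let Player I play T with probability p. Expected payoff against L: (-1)p + 7(1−p) = −8p + 7; against R: 8p + 3(1−p) = 5p + 3.
Setting these equal: −8p + 7 = 5p + 3 ⇒ −13p = -4 ⇒ p = 4/13, and the value is (-8)·(4/13) + 7 = 59/13.
For Player II: with q = P(L), equating T's and B's payoffs gives −9q + 8 = 4q + 3 ⇒ q = 5/13.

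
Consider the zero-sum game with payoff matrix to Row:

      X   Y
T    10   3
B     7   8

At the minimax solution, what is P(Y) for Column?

3/8

Row minima: T → 3, B → 7; maximin = 7.
Column maxima: X → 10, Y → 8; minimax = 8.
7 ≠ 8, so there is no saddle point; optimal play is mixed.
Let Row play T with probability p. Expected payoff against X: 10p + 7(1−p) = 3p + 7; against Y: 3p + 8(1−p) = −5p + 8.
Setting these equal: 3p + 7 = −5p + 8 ⇒ 8p = 1 ⇒ p = 1/8, and the value is (3)·(1/8) + 7 = 59/8.
For Column: with q = P(X), equating T's and B's payoffs gives 7q + 3 = −q + 8 ⇒ q = 5/8.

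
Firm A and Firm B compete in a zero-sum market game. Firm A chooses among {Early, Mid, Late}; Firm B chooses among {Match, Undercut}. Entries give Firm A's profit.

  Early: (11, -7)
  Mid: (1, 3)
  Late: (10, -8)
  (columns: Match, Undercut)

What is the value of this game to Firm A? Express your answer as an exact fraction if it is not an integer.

2

Row minima: Early → -7, Mid → 1, Late → -8; maximin = 1.
Column maxima: Match → 11, Undercut → 3; minimax = 3.
1 ≠ 3, so there is no saddle point; optimal play is mixed.
Late is strictly dominated by Early, so Firm A never plays it.
On the remaining 2×2 (Early, Mid vs Match, Undercut):
Let Firm A play Early with probability p. Expected payoff against Match: 11p + 1(1−p) = 10p + 1; against Undercut: (-7)p + 3(1−p) = −10p + 3.
Setting these equal: 10p + 1 = −10p + 3 ⇒ 20p = 2 ⇒ p = 1/10, and the value is (10)·(1/10) + 1 = 2.
For Firm B: with q = P(Match), equating Early's and Mid's payoffs gives 18q − 7 = −2q + 3 ⇒ q = 1/2.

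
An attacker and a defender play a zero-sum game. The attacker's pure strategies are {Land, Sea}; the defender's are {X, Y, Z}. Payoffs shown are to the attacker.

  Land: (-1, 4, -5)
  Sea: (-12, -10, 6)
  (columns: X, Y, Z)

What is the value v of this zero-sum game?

Row minima: Land → -5, Sea → -12; maximin = -5.
Column maxima: X → -1, Y → 4, Z → 6; minimax = -1.
-5 ≠ -1, so there is no saddle point; optimal play is mixed.
Y is strictly dominated by X (it gives the attacker strictly more in every row), so the defender never plays it.
On the remaining 2×2 (Land, Sea vs X, Z):
Let the attacker play Land with probability p. Expected payoff against X: (-1)p + (-12)(1−p) = 11p − 12; against Z: (-5)p + 6(1−p) = −11p + 6.
Setting these equal: 11p − 12 = −11p + 6 ⇒ 22p = 18 ⇒ p = 9/11, and the value is (11)·(9/11) − 12 = -3.
For the defender: with q = P(X), equating Land's and Sea's payoffs gives 4q − 5 = −18q + 6 ⇒ q = 1/2.

-3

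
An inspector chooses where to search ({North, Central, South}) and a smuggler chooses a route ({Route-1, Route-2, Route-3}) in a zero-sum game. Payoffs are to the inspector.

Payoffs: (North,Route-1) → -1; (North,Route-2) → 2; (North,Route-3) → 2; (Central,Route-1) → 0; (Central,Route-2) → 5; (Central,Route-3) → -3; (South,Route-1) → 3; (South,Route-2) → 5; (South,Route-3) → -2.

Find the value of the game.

1/2

Row minima: North → -1, Central → -3, South → -2; maximin = -1.
Column maxima: Route-1 → 3, Route-2 → 5, Route-3 → 2; minimax = 2.
-1 ≠ 2, so there is no saddle point; optimal play is mixed.
Route-2 is strictly dominated by Route-1 (it gives the inspector strictly more in every row), so the smuggler never plays it.
With Route-2 eliminated, Central is strictly dominated by South (South gives the inspector strictly more in every remaining column), so the inspector never plays it.
On the remaining 2×2 (North, South vs Route-1, Route-3):
Let the inspector play North with probability p. Expected payoff against Route-1: (-1)p + 3(1−p) = −4p + 3; against Route-3: 2p + (-2)(1−p) = 4p − 2.
Setting these equal: −4p + 3 = 4p − 2 ⇒ −8p = -5 ⇒ p = 5/8, and the value is (-4)·(5/8) + 3 = 1/2.
For the smuggler: with q = P(Route-1), equating North's and South's payoffs gives −3q + 2 = 5q − 2 ⇒ q = 1/2.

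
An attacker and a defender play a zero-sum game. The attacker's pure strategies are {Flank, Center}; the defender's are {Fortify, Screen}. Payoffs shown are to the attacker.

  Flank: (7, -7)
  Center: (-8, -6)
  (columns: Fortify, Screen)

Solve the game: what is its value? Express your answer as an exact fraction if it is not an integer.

Row minima: Flank → -7, Center → -8; maximin = -7.
Column maxima: Fortify → 7, Screen → -6; minimax = -6.
-7 ≠ -6, so there is no saddle point; optimal play is mixed.
Let the attacker play Flank with probability p. Expected payoff against Fortify: 7p + (-8)(1−p) = 15p − 8; against Screen: (-7)p + (-6)(1−p) = −p − 6.
Setting these equal: 15p − 8 = −p − 6 ⇒ 16p = 2 ⇒ p = 1/8, and the value is (15)·(1/8) − 8 = -49/8.
For the defender: with q = P(Fortify), equating Flank's and Center's payoffs gives 14q − 7 = −2q − 6 ⇒ q = 1/16.

-49/8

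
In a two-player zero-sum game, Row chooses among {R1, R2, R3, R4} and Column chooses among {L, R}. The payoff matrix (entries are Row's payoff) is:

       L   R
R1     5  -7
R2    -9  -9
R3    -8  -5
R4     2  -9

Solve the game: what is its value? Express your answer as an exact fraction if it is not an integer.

-27/5

Row minima: R1 → -7, R2 → -9, R3 → -8, R4 → -9; maximin = -7.
Column maxima: L → 5, R → -5; minimax = -5.
-7 ≠ -5, so there is no saddle point; optimal play is mixed.
R2 is strictly dominated by R1, so Row never plays it.
R4 is strictly dominated by R1, so Row never plays it.
On the remaining 2×2 (R1, R3 vs L, R):
Let Row play R1 with probability p. Expected payoff against L: 5p + (-8)(1−p) = 13p − 8; against R: (-7)p + (-5)(1−p) = −2p − 5.
Setting these equal: 13p − 8 = −2p − 5 ⇒ 15p = 3 ⇒ p = 1/5, and the value is (13)·(1/5) − 8 = -27/5.
For Column: with q = P(L), equating R1's and R3's payoffs gives 12q − 7 = −3q − 5 ⇒ q = 2/15.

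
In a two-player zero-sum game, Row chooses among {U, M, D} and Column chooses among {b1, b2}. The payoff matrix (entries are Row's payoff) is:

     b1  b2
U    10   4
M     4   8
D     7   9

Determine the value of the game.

Row minima: U → 4, M → 4, D → 7; maximin = 7.
Column maxima: b1 → 10, b2 → 9; minimax = 9.
7 ≠ 9, so there is no saddle point; optimal play is mixed.
M is strictly dominated by D, so Row never plays it.
On the remaining 2×2 (U, D vs b1, b2):
Let Row play U with probability p. Expected payoff against b1: 10p + 7(1−p) = 3p + 7; against b2: 4p + 9(1−p) = −5p + 9.
Setting these equal: 3p + 7 = −5p + 9 ⇒ 8p = 2 ⇒ p = 1/4, and the value is (3)·(1/4) + 7 = 31/4.
For Column: with q = P(b1), equating U's and D's payoffs gives 6q + 4 = −2q + 9 ⇒ q = 5/8.

31/4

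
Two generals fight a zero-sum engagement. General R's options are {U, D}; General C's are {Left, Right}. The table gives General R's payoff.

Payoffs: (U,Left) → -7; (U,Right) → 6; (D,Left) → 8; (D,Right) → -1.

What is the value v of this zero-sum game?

41/22

Row minima: U → -7, D → -1; maximin = -1.
Column maxima: Left → 8, Right → 6; minimax = 6.
-1 ≠ 6, so there is no saddle point; optimal play is mixed.
Let General R play U with probability p. Expected payoff against Left: (-7)p + 8(1−p) = −15p + 8; against Right: 6p + (-1)(1−p) = 7p − 1.
Setting these equal: −15p + 8 = 7p − 1 ⇒ −22p = -9 ⇒ p = 9/22, and the value is (-15)·(9/22) + 8 = 41/22.
For General C: with q = P(Left), equating U's and D's payoffs gives −13q + 6 = 9q − 1 ⇒ q = 7/22.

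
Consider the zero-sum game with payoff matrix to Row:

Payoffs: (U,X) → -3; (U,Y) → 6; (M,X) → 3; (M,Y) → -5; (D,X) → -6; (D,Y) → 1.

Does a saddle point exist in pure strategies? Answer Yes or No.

No

Row minima: U → -3, M → -5, D → -6; maximin = -3.
Column maxima: X → 3, Y → 6; minimax = 3.
-3 ≠ 3, so no pure-strategy equilibrium exists.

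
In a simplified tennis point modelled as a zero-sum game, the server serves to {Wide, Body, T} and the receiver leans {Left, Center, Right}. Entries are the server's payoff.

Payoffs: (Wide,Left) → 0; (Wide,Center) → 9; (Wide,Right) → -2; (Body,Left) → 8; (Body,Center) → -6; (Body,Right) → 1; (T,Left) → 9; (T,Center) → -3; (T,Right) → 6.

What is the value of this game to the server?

Row minima: Wide → -2, Body → -6, T → -3; maximin = -2.
Column maxima: Left → 9, Center → 9, Right → 6; minimax = 6.
-2 ≠ 6, so there is no saddle point; optimal play is mixed.
Body is strictly dominated by T, so the server never plays it.
Left is strictly dominated by Right (it gives the server strictly more in every row), so the receiver never plays it.
On the remaining 2×2 (Wide, T vs Center, Right):
Let the server play Wide with probability p. Expected payoff against Center: 9p + (-3)(1−p) = 12p − 3; against Right: (-2)p + 6(1−p) = −8p + 6.
Setting these equal: 12p − 3 = −8p + 6 ⇒ 20p = 9 ⇒ p = 9/20, and the value is (12)·(9/20) − 3 = 12/5.
For the receiver: with q = P(Center), equating Wide's and T's payoffs gives 11q − 2 = −9q + 6 ⇒ q = 2/5.

12/5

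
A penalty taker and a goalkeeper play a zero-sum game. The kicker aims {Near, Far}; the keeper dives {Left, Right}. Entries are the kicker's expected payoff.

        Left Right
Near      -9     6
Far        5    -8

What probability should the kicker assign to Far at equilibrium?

15/28

Row minima: Near → -9, Far → -8; maximin = -8.
Column maxima: Left → 5, Right → 6; minimax = 5.
-8 ≠ 5, so there is no saddle point; optimal play is mixed.
Let the kicker play Near with probability p. Expected payoff against Left: (-9)p + 5(1−p) = −14p + 5; against Right: 6p + (-8)(1−p) = 14p − 8.
Setting these equal: −14p + 5 = 14p − 8 ⇒ −28p = -13 ⇒ p = 13/28, and the value is (-14)·(13/28) + 5 = -3/2.
For the keeper: with q = P(Left), equating Near's and Far's payoffs gives −15q + 6 = 13q − 8 ⇒ q = 1/2.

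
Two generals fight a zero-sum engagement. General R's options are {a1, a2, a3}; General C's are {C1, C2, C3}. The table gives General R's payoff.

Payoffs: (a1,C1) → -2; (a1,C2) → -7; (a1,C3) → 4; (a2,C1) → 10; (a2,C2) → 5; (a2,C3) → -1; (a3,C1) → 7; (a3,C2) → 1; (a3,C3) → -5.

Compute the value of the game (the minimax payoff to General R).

13/17

Row minima: a1 → -7, a2 → -1, a3 → -5; maximin = -1.
Column maxima: C1 → 10, C2 → 5, C3 → 4; minimax = 4.
-1 ≠ 4, so there is no saddle point; optimal play is mixed.
a3 is strictly dominated by a2, so General R never plays it.
C1 is strictly dominated by C2 (it gives General R strictly more in every row), so General C never plays it.
On the remaining 2×2 (a1, a2 vs C2, C3):
Let General R play a1 with probability p. Expected payoff against C2: (-7)p + 5(1−p) = −12p + 5; against C3: 4p + (-1)(1−p) = 5p − 1.
Setting these equal: −12p + 5 = 5p − 1 ⇒ −17p = -6 ⇒ p = 6/17, and the value is (-12)·(6/17) + 5 = 13/17.
For General C: with q = P(C2), equating a1's and a2's payoffs gives −11q + 4 = 6q − 1 ⇒ q = 5/17.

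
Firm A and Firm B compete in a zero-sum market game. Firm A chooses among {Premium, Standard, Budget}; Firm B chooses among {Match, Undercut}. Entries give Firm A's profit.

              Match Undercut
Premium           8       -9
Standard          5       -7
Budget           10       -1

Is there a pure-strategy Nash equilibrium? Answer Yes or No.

Yes

Row minima: Premium → -9, Standard → -7, Budget → -1; maximin = -1.
Column maxima: Match → 10, Undercut → -1; minimax = -1.
maximin = minimax = -1, so a saddle point exists.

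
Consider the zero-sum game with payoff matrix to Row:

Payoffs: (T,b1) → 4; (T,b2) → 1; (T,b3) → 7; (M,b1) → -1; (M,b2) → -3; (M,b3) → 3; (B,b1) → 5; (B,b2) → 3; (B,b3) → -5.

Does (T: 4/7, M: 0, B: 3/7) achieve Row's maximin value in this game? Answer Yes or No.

Against b1 this mix gives (4/7)·4 + (3/7)·5 = 31/7.
Against b2 this mix gives (4/7)·1 + (3/7)·3 = 13/7.
Against b3 this mix gives (4/7)·7 + (3/7)·(-5) = 13/7.
All of Column's active replies (b2, b3) yield 13/7, and no column does worse for Row. The mix makes Column indifferent and guarantees 13/7, so it is optimal.

Yes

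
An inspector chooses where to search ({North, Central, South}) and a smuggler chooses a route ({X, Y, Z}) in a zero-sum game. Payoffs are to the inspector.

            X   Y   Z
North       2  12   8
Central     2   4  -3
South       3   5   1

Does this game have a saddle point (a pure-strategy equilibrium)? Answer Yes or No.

No

Row minima: North → 2, Central → -3, South → 1; maximin = 2.
Column maxima: X → 3, Y → 12, Z → 8; minimax = 3.
2 ≠ 3, so no pure-strategy equilibrium exists.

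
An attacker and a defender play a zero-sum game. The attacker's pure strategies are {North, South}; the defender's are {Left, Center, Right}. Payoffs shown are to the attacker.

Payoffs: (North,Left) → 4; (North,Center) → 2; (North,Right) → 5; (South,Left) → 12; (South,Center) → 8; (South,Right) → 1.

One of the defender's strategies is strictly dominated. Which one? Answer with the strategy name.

Left

Center holds the attacker's payoff strictly below Left in every row: 2 < 4, 8 < 12.
So Left is strictly dominated for the defender.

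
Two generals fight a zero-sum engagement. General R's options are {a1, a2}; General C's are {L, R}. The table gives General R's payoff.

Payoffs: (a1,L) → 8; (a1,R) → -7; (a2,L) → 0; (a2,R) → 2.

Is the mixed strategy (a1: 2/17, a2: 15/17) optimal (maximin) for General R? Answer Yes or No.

Yes

Against L this mix gives (2/17)·8 + (15/17)·0 = 16/17.
Against R this mix gives (2/17)·(-7) + (15/17)·2 = 16/17.
All of General C's active replies (L, R) yield 16/17, and no column does worse for General R. The mix makes General C indifferent and guarantees 16/17, so it is optimal.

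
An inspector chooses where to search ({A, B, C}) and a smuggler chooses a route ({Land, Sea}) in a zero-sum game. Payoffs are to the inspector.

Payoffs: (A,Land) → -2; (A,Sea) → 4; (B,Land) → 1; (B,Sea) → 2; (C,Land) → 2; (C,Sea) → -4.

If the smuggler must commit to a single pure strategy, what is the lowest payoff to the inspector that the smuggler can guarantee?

Column maxima: Land → 2, Sea → 4.
The smallest of these is 2.

2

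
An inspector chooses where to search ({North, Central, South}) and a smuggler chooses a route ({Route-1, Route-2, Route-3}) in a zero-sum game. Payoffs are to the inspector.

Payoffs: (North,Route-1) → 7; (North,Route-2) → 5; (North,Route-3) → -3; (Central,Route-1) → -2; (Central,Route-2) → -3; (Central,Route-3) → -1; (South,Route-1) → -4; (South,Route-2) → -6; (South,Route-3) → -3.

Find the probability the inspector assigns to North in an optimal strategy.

1/5

Row minima: North → -3, Central → -3, South → -6; maximin = -3.
Column maxima: Route-1 → 7, Route-2 → 5, Route-3 → -1; minimax = -1.
-3 ≠ -1, so there is no saddle point; optimal play is mixed.
South is strictly dominated by Central, so the inspector never plays it.
Route-1 is strictly dominated by Route-2 (it gives the inspector strictly more in every row), so the smuggler never plays it.
On the remaining 2×2 (North, Central vs Route-2, Route-3):
Let the inspector play North with probability p. Expected payoff against Route-2: 5p + (-3)(1−p) = 8p − 3; against Route-3: (-3)p + (-1)(1−p) = −2p − 1.
Setting these equal: 8p − 3 = −2p − 1 ⇒ 10p = 2 ⇒ p = 1/5, and the value is (8)·(1/5) − 3 = -7/5.
For the smuggler: with q = P(Route-2), equating North's and Central's payoffs gives 8q − 3 = −2q − 1 ⇒ q = 1/5.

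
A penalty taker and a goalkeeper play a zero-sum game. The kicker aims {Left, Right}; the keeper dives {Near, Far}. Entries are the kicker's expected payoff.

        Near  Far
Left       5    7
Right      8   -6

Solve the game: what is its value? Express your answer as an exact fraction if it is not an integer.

43/8

Row minima: Left → 5, Right → -6; maximin = 5.
Column maxima: Near → 8, Far → 7; minimax = 7.
5 ≠ 7, so there is no saddle point; optimal play is mixed.
Let the kicker play Left with probability p. Expected payoff against Near: 5p + 8(1−p) = −3p + 8; against Far: 7p + (-6)(1−p) = 13p − 6.
Setting these equal: −3p + 8 = 13p − 6 ⇒ −16p = -14 ⇒ p = 7/8, and the value is (-3)·(7/8) + 8 = 43/8.
For the keeper: with q = P(Near), equating Left's and Right's payoffs gives −2q + 7 = 14q − 6 ⇒ q = 13/16.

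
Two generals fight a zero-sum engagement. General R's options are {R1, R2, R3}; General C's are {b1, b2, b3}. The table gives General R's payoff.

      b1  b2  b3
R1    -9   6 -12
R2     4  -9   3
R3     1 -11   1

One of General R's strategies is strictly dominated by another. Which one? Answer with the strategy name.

R2 gives a strictly higher payoff than R3 against every column: 4 > 1, -9 > -11, 3 > 1.
So R3 is strictly dominated and General R never plays it.

R3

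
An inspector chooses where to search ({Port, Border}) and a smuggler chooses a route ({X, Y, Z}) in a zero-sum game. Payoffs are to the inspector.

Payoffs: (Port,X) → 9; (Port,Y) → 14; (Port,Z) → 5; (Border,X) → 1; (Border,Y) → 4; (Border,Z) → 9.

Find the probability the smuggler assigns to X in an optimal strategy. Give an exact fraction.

1/3

Row minima: Port → 5, Border → 1; maximin = 5.
Column maxima: X → 9, Y → 14, Z → 9; minimax = 9.
5 ≠ 9, so there is no saddle point; optimal play is mixed.
Y is strictly dominated by X (it gives the inspector strictly more in every row), so the smuggler never plays it.
On the remaining 2×2 (Port, Border vs X, Z):
Let the inspector play Port with probability p. Expected payoff against X: 9p + 1(1−p) = 8p + 1; against Z: 5p + 9(1−p) = −4p + 9.
Setting these equal: 8p + 1 = −4p + 9 ⇒ 12p = 8 ⇒ p = 2/3, and the value is (8)·(2/3) + 1 = 19/3.
For the smuggler: with q = P(X), equating Port's and Border's payoffs gives 4q + 5 = −8q + 9 ⇒ q = 1/3.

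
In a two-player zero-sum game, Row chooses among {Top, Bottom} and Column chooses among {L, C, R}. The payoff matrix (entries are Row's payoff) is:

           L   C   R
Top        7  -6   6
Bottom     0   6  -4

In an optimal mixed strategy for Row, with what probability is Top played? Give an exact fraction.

5/11

Row minima: Top → -6, Bottom → -4; maximin = -4.
Column maxima: L → 7, C → 6, R → 6; minimax = 6.
-4 ≠ 6, so there is no saddle point; optimal play is mixed.
L is strictly dominated by R (it gives Row strictly more in every row), so Column never plays it.
On the remaining 2×2 (Top, Bottom vs C, R):
Let Row play Top with probability p. Expected payoff against C: (-6)p + 6(1−p) = −12p + 6; against R: 6p + (-4)(1−p) = 10p − 4.
Setting these equal: −12p + 6 = 10p − 4 ⇒ −22p = -10 ⇒ p = 5/11, and the value is (-12)·(5/11) + 6 = 6/11.
For Column: with q = P(C), equating Top's and Bottom's payoffs gives −12q + 6 = 10q − 4 ⇒ q = 5/11.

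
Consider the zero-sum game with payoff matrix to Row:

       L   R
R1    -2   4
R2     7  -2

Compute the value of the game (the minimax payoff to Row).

8/5

Row minima: R1 → -2, R2 → -2; maximin = -2.
Column maxima: L → 7, R → 4; minimax = 4.
-2 ≠ 4, so there is no saddle point; optimal play is mixed.
Let Row play R1 with probability p. Expected payoff against L: (-2)p + 7(1−p) = −9p + 7; against R: 4p + (-2)(1−p) = 6p − 2.
Setting these equal: −9p + 7 = 6p − 2 ⇒ −15p = -9 ⇒ p = 3/5, and the value is (-9)·(3/5) + 7 = 8/5.
For Column: with q = P(L), equating R1's and R2's payoffs gives −6q + 4 = 9q − 2 ⇒ q = 2/5.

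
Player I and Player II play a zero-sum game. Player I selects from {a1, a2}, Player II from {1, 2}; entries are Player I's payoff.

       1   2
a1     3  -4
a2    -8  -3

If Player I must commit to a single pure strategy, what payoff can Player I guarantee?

-4

Row minima: a1 → -4, a2 → -8.
The best of these is -4.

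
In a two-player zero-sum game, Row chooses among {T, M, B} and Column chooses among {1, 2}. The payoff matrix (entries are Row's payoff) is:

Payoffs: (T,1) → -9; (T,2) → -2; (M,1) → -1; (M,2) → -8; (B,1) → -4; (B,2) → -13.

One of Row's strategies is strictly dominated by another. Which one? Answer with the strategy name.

M gives a strictly higher payoff than B against every column: -1 > -4, -8 > -13.
So B is strictly dominated and Row never plays it.

B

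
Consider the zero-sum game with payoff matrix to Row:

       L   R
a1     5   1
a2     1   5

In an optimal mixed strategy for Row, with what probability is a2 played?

Row minima: a1 → 1, a2 → 1; maximin = 1.
Column maxima: L → 5, R → 5; minimax = 5.
1 ≠ 5, so there is no saddle point; optimal play is mixed.
Let Row play a1 with probability p. Expected payoff against L: 5p + 1(1−p) = 4p + 1; against R: 1p + 5(1−p) = −4p + 5.
Setting these equal: 4p + 1 = −4p + 5 ⇒ 8p = 4 ⇒ p = 1/2, and the value is (4)·(1/2) + 1 = 3.
For Column: with q = P(L), equating a1's and a2's payoffs gives 4q + 1 = −4q + 5 ⇒ q = 1/2.

1/2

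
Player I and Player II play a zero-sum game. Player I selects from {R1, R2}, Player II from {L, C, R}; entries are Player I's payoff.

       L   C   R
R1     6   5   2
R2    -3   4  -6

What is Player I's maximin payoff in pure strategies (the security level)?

2

Row minima: R1 → 2, R2 → -6.
The best of these is 2.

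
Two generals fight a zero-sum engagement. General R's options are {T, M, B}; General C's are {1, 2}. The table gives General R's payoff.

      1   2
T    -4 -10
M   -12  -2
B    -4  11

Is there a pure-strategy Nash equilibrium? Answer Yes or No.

Yes

Row minima: T → -10, M → -12, B → -4; maximin = -4.
Column maxima: 1 → -4, 2 → 11; minimax = -4.
maximin = minimax = -4, so a saddle point exists.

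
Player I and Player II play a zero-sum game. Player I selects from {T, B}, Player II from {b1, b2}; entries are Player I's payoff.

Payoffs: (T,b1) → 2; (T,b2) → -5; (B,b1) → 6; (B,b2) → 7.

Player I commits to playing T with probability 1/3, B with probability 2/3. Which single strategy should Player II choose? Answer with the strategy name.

b2

If Player II plays b1, Player I's expected payoff is (1/3)·2 + (2/3)·6 = 14/3.
If Player II plays b2, Player I's expected payoff is (1/3)·(-5) + (2/3)·7 = 3.
Player II minimizes Player I's payoff; the smallest is 3, so the best response is b2.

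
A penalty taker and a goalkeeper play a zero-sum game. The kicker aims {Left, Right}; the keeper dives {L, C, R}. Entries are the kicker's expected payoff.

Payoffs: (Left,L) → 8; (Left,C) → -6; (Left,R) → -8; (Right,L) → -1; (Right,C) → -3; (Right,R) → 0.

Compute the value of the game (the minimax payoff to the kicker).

-3

Row minima: Left → -8, Right → -3; maximin = -3.
Column maxima: L → 8, C → -3, R → 0; minimax = -3.
Since maximin = minimax = -3, there is a saddle point and the value is -3.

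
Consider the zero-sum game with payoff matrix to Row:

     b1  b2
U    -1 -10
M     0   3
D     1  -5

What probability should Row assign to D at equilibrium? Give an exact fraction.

1/3

Row minima: U → -10, M → 0, D → -5; maximin = 0.
Column maxima: b1 → 1, b2 → 3; minimax = 1.
0 ≠ 1, so there is no saddle point; optimal play is mixed.
U is strictly dominated by M, so Row never plays it.
On the remaining 2×2 (M, D vs b1, b2):
Let Row play M with probability p. Expected payoff against b1: 0p + 1(1−p) = −p + 1; against b2: 3p + (-5)(1−p) = 8p − 5.
Setting these equal: −p + 1 = 8p − 5 ⇒ −9p = -6 ⇒ p = 2/3, and the value is (-1)·(2/3) + 1 = 1/3.
For Column: with q = P(b1), equating M's and D's payoffs gives −3q + 3 = 6q − 5 ⇒ q = 8/9.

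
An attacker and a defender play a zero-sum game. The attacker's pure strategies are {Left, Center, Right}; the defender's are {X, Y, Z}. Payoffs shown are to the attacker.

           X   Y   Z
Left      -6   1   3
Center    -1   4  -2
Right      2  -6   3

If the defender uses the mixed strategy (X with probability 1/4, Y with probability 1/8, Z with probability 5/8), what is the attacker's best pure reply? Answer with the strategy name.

Right

Expected payoff of Left: (1/4)·(-6) + (1/8)·1 + (5/8)·3 = 1/2.
Expected payoff of Center: (1/4)·(-1) + (1/8)·4 + (5/8)·(-2) = -1.
Expected payoff of Right: (1/4)·2 + (1/8)·(-6) + (5/8)·3 = 13/8.
The largest is 13/8, so the attacker's best response is Right.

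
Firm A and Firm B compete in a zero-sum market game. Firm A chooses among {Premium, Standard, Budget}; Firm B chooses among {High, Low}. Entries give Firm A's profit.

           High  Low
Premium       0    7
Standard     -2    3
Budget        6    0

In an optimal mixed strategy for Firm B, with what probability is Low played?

Row minima: Premium → 0, Standard → -2, Budget → 0; maximin = 0.
Column maxima: High → 6, Low → 7; minimax = 6.
0 ≠ 6, so there is no saddle point; optimal play is mixed.
Standard is strictly dominated by Premium, so Firm A never plays it.
On the remaining 2×2 (Premium, Budget vs High, Low):
Let Firm A play Premium with probability p. Expected payoff against High: 0p + 6(1−p) = −6p + 6; against Low: 7p + 0(1−p) = 7p.
Setting these equal: −6p + 6 = 7p ⇒ −13p = -6 ⇒ p = 6/13, and the value is (-6)·(6/13) + 6 = 42/13.
For Firm B: with q = P(High), equating Premium's and Budget's payoffs gives −7q + 7 = 6q ⇒ q = 7/13.

6/13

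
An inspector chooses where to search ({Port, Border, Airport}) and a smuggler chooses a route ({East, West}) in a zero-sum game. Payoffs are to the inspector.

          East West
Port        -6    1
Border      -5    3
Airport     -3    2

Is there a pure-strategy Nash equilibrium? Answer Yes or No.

Row minima: Port → -6, Border → -5, Airport → -3; maximin = -3.
Column maxima: East → -3, West → 3; minimax = -3.
maximin = minimax = -3, so a saddle point exists.

Yes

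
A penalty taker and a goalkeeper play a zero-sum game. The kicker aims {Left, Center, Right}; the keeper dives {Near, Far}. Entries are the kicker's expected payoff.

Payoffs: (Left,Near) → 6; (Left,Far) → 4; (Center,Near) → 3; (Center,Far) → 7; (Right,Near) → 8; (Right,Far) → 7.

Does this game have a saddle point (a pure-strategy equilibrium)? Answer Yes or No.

Yes

Row minima: Left → 4, Center → 3, Right → 7; maximin = 7.
Column maxima: Near → 8, Far → 7; minimax = 7.
maximin = minimax = 7, so a saddle point exists.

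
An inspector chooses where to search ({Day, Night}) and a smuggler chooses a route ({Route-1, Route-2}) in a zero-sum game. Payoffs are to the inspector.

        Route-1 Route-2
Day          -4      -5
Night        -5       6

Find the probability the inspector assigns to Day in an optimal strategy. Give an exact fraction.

Row minima: Day → -5, Night → -5; maximin = -5.
Column maxima: Route-1 → -4, Route-2 → 6; minimax = -4.
-5 ≠ -4, so there is no saddle point; optimal play is mixed.
Let the inspector play Day with probability p. Expected payoff against Route-1: (-4)p + (-5)(1−p) = p − 5; against Route-2: (-5)p + 6(1−p) = −11p + 6.
Setting these equal: p − 5 = −11p + 6 ⇒ 12p = 11 ⇒ p = 11/12, and the value is (1)·(11/12) − 5 = -49/12.
For the smuggler: with q = P(Route-1), equating Day's and Night's payoffs gives q − 5 = −11q + 6 ⇒ q = 11/12.

11/12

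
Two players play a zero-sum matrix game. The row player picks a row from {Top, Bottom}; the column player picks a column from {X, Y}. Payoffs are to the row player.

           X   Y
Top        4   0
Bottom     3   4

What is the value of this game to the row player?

Row minima: Top → 0, Bottom → 3; maximin = 3.
Column maxima: X → 4, Y → 4; minimax = 4.
3 ≠ 4, so there is no saddle point; optimal play is mixed.
Let the row player play Top with probability p. Expected payoff against X: 4p + 3(1−p) = p + 3; against Y: 0p + 4(1−p) = −4p + 4.
Setting these equal: p + 3 = −4p + 4 ⇒ 5p = 1 ⇒ p = 1/5, and the value is (1)·(1/5) + 3 = 16/5.
For the column player: with q = P(X), equating Top's and Bottom's payoffs gives 4q = −q + 4 ⇒ q = 4/5.

16/5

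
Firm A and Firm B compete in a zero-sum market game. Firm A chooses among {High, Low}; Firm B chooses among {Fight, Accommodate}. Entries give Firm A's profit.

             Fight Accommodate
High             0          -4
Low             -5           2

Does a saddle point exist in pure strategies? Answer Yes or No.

Row minima: High → -4, Low → -5; maximin = -4.
Column maxima: Fight → 0, Accommodate → 2; minimax = 0.
-4 ≠ 0, so no pure-strategy equilibrium exists.

No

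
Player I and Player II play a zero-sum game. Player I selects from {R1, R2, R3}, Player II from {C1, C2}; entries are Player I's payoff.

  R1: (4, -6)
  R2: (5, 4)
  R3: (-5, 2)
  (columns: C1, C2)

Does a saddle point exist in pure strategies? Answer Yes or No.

Row minima: R1 → -6, R2 → 4, R3 → -5; maximin = 4.
Column maxima: C1 → 5, C2 → 4; minimax = 4.
maximin = minimax = 4, so a saddle point exists.

Yes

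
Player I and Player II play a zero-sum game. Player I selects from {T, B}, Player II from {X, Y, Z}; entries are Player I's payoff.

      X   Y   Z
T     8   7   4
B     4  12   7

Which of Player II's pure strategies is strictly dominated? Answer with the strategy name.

Z holds Player I's payoff strictly below Y in every row: 4 < 7, 7 < 12.
So Y is strictly dominated for Player II.

Y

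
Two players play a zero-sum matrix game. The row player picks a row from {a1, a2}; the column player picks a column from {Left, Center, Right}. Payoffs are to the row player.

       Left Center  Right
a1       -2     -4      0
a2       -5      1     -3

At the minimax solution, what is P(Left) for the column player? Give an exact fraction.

5/8

Row minima: a1 → -4, a2 → -5; maximin = -4.
Column maxima: Left → -2, Center → 1, Right → 0; minimax = -2.
-4 ≠ -2, so there is no saddle point; optimal play is mixed.
Right is strictly dominated by Left (it gives the row player strictly more in every row), so the column player never plays it.
On the remaining 2×2 (a1, a2 vs Left, Center):
Let the row player play a1 with probability p. Expected payoff against Left: (-2)p + (-5)(1−p) = 3p − 5; against Center: (-4)p + 1(1−p) = −5p + 1.
Setting these equal: 3p − 5 = −5p + 1 ⇒ 8p = 6 ⇒ p = 3/4, and the value is (3)·(3/4) − 5 = -11/4.
For the column player: with q = P(Left), equating a1's and a2's payoffs gives 2q − 4 = −6q + 1 ⇒ q = 5/8.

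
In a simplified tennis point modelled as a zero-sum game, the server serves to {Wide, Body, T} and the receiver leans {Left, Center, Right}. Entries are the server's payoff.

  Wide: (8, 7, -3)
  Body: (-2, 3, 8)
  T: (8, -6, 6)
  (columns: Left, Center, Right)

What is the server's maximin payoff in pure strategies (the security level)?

-2

Row minima: Wide → -3, Body → -2, T → -6.
The best of these is -2.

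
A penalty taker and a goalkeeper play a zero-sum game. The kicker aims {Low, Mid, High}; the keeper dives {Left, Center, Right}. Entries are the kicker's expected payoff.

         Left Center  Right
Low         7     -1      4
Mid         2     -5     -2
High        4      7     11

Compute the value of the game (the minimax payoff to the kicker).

53/11

Row minima: Low → -1, Mid → -5, High → 4; maximin = 4.
Column maxima: Left → 7, Center → 7, Right → 11; minimax = 7.
4 ≠ 7, so there is no saddle point; optimal play is mixed.
Mid is strictly dominated by Low, so the kicker never plays it.
Right is strictly dominated by Center (it gives the kicker strictly more in every row), so the keeper never plays it.
On the remaining 2×2 (Low, High vs Left, Center):
Let the kicker play Low with probability p. Expected payoff against Left: 7p + 4(1−p) = 3p + 4; against Center: (-1)p + 7(1−p) = −8p + 7.
Setting these equal: 3p + 4 = −8p + 7 ⇒ 11p = 3 ⇒ p = 3/11, and the value is (3)·(3/11) + 4 = 53/11.
For the keeper: with q = P(Left), equating Low's and High's payoffs gives 8q − 1 = −3q + 7 ⇒ q = 8/11.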